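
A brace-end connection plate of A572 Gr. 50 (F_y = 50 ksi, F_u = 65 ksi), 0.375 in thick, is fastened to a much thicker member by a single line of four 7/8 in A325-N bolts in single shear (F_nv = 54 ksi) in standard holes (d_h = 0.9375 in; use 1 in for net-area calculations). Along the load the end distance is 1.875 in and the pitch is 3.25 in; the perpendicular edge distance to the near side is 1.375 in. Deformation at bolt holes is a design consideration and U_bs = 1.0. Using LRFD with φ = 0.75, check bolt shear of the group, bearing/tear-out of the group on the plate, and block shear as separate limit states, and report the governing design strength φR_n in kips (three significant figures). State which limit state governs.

97.4 kips (bolt shear governs)

Bolt shear: A_b = π·0.875²/4 = 0.6013 in²; R_n = 54 × 0.6013 × 4 × 1 = 129.9 kips → 0.75 × 129.9 = 97.4 kips.
Bearing: edge l_c = 1.406, r_n = 41.13 kips; interior l_c = 2.312, r_n = 51.19 kips; R_n = 41.13 + 3·51.19 = 194.7 kips → 146 kips.
Block shear: A_gv = 4.359, A_nv = 3.047, A_nt = 0.3281 in²; R_n = min(0.6F_uA_nv, 0.6F_yA_gv) + U_bs·F_u·A_nt = 140.2 kips → 105 kips.
Bolt shear governs: 97.4 kips.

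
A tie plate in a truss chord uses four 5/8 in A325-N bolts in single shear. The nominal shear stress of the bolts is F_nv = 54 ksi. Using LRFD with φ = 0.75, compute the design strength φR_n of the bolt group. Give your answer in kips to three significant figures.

A_b = π × 0.625² / 4 = 0.3068 in².
R_n = F_nv · A_b · n · n_s = 54 × 0.3068 × 4 × 1 = 66.27 kips.
Design strength φR_n = 0.75 × 66.27 = 49.7 kips.

49.7 kips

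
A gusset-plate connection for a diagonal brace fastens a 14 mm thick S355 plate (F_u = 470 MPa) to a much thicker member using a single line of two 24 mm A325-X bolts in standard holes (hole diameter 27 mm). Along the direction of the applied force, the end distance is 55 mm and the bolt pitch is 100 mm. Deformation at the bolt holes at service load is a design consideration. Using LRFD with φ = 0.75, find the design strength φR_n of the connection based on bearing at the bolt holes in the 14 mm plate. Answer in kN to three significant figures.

Per bolt r_n = 1.2 l_c t F_u ≤ 2.4 d t F_u; upper limit = 2.4 × 24 × 14 × 470 / 1000 = 379 kN.
Edge bolt: l_c = 55 − 27/2 = 41.5 mm → 1.2 × 41.5 × 14 × 470 / 1000 = 327.7 → r_n = 327.7 kN.
Interior bolts: l_c = 100 − 27 = 73 mm → 1.2 × 73 × 14 × 470 / 1000 = 576.4 → r_n = 379 kN.
R_n = 1 × 327.7 + 1 × 379 = 706.7 kN.
Design strength φR_n = 0.75 × 706.7 = 530 kN.

530 kN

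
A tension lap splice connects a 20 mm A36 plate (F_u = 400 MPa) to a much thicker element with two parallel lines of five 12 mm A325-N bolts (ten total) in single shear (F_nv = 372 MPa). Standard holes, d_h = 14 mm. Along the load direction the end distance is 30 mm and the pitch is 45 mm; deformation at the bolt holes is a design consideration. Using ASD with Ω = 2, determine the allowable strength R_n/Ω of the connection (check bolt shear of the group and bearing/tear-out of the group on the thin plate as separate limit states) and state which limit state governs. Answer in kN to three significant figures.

210 kN (bolt shear governs)

Bolt shear: A_b = π·12²/4 = 113.1 mm²; R_n = 372 × 113.1 × 10 × 1 / 1000 = 420.7 kN → 420.7 / 2 = 210 kN.
Bearing (1.2 l_c t F_u ≤ 2.4 d t F_u): upper limit = 2.4·12·20·400 / 1000 = 230.4 kN.
  Edge l_c = 30 − 14/2 = 23 → r_n = 220.8 kN; interior l_c = 45 − 14 = 31 → r_n = 230.4 kN.
  R_n,bearing = 2·220.8 + 8·230.4 = 2285 kN → 2285 / 2 = 1140 kN.
Bolt shear governs: 210 kN.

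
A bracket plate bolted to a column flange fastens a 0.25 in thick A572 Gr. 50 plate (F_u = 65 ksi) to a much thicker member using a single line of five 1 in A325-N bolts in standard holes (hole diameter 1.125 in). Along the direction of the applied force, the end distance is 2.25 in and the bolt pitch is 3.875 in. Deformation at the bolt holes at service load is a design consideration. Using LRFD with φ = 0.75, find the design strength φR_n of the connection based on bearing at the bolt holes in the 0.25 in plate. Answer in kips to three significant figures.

Per bolt r_n = 1.2 l_c t F_u ≤ 2.4 d t F_u; upper limit = 2.4 × 1 × 0.25 × 65 = 39 kips.
Edge bolt: l_c = 2.25 − 1.125/2 = 1.688 in → 1.2 × 1.688 × 0.25 × 65 = 32.91 → r_n = 32.91 kips.
Interior bolts: l_c = 3.875 − 1.125 = 2.75 in → 1.2 × 2.75 × 0.25 × 65 = 53.62 → r_n = 39 kips.
R_n = 1 × 32.91 + 4 × 39 = 188.9 kips.
Design strength φR_n = 0.75 × 188.9 = 142 kips.

142 kips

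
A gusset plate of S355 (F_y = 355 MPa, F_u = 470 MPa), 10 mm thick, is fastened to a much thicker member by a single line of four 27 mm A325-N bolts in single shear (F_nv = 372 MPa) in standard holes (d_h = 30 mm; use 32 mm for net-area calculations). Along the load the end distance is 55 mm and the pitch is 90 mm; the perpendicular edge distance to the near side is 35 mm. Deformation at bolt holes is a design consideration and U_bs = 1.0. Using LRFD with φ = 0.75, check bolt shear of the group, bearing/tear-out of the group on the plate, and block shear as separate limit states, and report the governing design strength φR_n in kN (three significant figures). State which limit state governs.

517 kN (block shear governs)

Bolt shear: A_b = π·27²/4 = 572.6 mm²; R_n = 372 × 572.6 × 4 × 1 / 1000 = 852 kN → 0.75 × 852 = 639 kN.
Bearing: edge l_c = 40, r_n = 225.6 kN; interior l_c = 60, r_n = 304.6 kN; R_n = 225.6 + 3·304.6 = 1139 kN → 854 kN.
Block shear: A_gv = 3250, A_nv = 2130, A_nt = 190 mm²; R_n = min(0.6F_uA_nv, 0.6F_yA_gv) + U_bs·F_u·A_nt = 690 kN → 517 kN.
Block shear governs: 517 kN.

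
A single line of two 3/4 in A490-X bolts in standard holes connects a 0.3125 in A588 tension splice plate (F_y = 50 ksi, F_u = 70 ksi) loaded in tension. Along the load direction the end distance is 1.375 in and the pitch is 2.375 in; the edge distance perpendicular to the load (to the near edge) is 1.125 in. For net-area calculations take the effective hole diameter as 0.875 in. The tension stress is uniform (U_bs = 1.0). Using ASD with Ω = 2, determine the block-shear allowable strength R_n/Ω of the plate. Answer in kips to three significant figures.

23.5 kips

Shear plane L_v = 1.375 + 1·2.375 = 3.75 in; A_gv = 3.75 × 0.3125 = 1.172 in².
A_nv = (3.75 − 1.5·0.875) × 0.3125 = 0.7617 in².
A_nt = (1.125 − 0.5·0.875) × 0.3125 = 0.2148 in².
0.6 F_u A_nv = 31.99 kips; 0.6 F_y A_gv = 35.16 kips → shear rupture governs the shear term.
R_n = 31.99 + 1.0 × 70 × 0.2148 = 47.03 kips.
Allowable strength R_n/Ω = 47.03 / 2 = 23.5 kips.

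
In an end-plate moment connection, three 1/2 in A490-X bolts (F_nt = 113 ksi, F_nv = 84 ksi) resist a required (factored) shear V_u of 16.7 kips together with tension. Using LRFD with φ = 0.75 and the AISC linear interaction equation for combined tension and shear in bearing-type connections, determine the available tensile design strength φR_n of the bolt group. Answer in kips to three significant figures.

A_b = π·0.5²/4 = 0.1963 in²; f_rv = 16.7 / (3 × 0.1963) = 28.35 ksi.
F'_nt = 1.3 F_nt − (F_nt / φF_nv) f_rv = 1.3·113 − (113/(0.75·84))·28.35 = 96.05 ksi, capped at F_nt → F'_nt = 96.05 ksi.
R_n = F'_nt · A_b · n = 96.05 × 0.1963 × 3 = 56.58 kips.
Design strength φR_n = 0.75 × 56.58 = 42.4 kips.

42.4 kips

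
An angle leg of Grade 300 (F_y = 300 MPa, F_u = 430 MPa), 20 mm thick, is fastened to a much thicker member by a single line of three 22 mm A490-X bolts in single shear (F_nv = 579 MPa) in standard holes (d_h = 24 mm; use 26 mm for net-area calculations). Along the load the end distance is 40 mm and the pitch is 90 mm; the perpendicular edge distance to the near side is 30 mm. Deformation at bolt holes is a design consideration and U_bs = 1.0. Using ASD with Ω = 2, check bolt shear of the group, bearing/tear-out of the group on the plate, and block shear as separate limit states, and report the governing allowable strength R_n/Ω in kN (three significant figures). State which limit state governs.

330 kN (bolt shear governs)

Bolt shear: A_b = π·22²/4 = 380.1 mm²; R_n = 579 × 380.1 × 3 × 1 / 1000 = 660.3 kN → 660.3 / 2 = 330 kN.
Bearing: edge l_c = 28, r_n = 289 kN; interior l_c = 66, r_n = 454.1 kN; R_n = 289 + 2·454.1 = 1197 kN → 599 kN.
Block shear: A_gv = 4400, A_nv = 3100, A_nt = 340 mm²; R_n = min(0.6F_uA_nv, 0.6F_yA_gv) + U_bs·F_u·A_nt = 938.2 kN → 469 kN.
Bolt shear governs: 330 kN.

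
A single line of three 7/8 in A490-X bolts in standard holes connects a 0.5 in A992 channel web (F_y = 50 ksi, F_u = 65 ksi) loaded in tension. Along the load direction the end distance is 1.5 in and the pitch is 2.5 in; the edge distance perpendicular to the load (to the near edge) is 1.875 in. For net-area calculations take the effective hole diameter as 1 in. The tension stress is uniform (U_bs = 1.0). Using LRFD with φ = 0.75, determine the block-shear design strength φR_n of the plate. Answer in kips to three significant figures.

Shear plane L_v = 1.5 + 2·2.5 = 6.5 in; A_gv = 6.5 × 0.5 = 3.25 in².
A_nv = (6.5 − 2.5·1) × 0.5 = 2 in².
A_nt = (1.875 − 0.5·1) × 0.5 = 0.6875 in².
0.6 F_u A_nv = 78 kips; 0.6 F_y A_gv = 97.5 kips → shear rupture governs the shear term.
R_n = 78 + 1.0 × 65 × 0.6875 = 122.7 kips.
Design strength φR_n = 0.75 × 122.7 = 92 kips.

92 kips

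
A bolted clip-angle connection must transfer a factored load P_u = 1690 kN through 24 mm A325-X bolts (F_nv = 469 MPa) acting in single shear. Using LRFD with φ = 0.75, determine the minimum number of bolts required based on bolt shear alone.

A_b = π·24²/4 = 452.4 mm².
Per-bolt design strength φR_n = 0.75 × 469 × 452.4 × 1 / 1000 = 159.1 kN.
n ≥ 1690 / 159.1 = 10.62 → use 11 bolts.

11 bolts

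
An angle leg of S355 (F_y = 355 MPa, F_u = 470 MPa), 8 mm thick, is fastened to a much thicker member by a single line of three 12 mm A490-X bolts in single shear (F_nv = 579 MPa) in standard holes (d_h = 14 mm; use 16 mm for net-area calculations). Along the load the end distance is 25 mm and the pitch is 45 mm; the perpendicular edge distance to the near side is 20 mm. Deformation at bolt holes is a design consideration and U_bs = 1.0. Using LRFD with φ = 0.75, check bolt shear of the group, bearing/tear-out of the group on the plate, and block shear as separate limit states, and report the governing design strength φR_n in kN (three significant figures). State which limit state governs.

Bolt shear: A_b = π·12²/4 = 113.1 mm²; R_n = 579 × 113.1 × 3 × 1 / 1000 = 196.5 kN → 0.75 × 196.5 = 147 kN.
Bearing: edge l_c = 18, r_n = 81.22 kN; interior l_c = 31, r_n = 108.3 kN; R_n = 81.22 + 2·108.3 = 297.8 kN → 223 kN.
Block shear: A_gv = 920, A_nv = 600, A_nt = 96 mm²; R_n = min(0.6F_uA_nv, 0.6F_yA_gv) + U_bs·F_u·A_nt = 214.3 kN → 161 kN.
Bolt shear governs: 147 kN.

147 kN (bolt shear governs)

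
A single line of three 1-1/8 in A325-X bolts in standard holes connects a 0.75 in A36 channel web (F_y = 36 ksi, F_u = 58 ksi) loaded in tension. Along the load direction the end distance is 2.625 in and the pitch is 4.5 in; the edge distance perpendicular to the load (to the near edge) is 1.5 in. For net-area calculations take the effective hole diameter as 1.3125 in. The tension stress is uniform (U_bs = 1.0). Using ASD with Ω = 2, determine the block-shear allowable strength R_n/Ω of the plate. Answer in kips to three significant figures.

113 kips

Shear plane L_v = 2.625 + 2·4.5 = 11.62 in; A_gv = 11.62 × 0.75 = 8.719 in².
A_nv = (11.62 − 2.5·1.3125) × 0.75 = 6.258 in².
A_nt = (1.5 − 0.5·1.3125) × 0.75 = 0.6328 in².
0.6 F_u A_nv = 217.8 kips; 0.6 F_y A_gv = 188.3 kips → shear yielding governs the shear term.
R_n = 188.3 + 1.0 × 58 × 0.6328 = 225 kips.
Allowable strength R_n/Ω = 225 / 2 = 113 kips.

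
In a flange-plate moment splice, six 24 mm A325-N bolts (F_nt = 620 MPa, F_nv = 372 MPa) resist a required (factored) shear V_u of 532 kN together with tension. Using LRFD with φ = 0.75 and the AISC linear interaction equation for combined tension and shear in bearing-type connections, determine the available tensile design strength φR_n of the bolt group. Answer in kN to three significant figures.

754 kN

A_b = π·24²/4 = 452.4 mm²; f_rv = 532 × 1000 / (6 × 452.4) = 196 MPa.
F'_nt = 1.3 F_nt − (F_nt / φF_nv) f_rv = 1.3·620 − (620/(0.75·372))·196 = 370.5 MPa, capped at F_nt → F'_nt = 370.5 MPa.
R_n = F'_nt · A_b · n = 370.5 × 452.4 × 6 / 1000 = 1006 kN.
Design strength φR_n = 0.75 × 1006 = 754 kN.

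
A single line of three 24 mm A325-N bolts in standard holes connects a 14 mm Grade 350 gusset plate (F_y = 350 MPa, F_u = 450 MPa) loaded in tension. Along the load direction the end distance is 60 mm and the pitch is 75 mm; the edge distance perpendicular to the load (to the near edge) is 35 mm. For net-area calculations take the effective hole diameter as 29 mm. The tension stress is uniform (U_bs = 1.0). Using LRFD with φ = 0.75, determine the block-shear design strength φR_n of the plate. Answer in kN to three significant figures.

487 kN

Shear plane L_v = 60 + 2·75 = 210 mm; A_gv = 210 × 14 = 2940 mm².
A_nv = (210 − 2.5·29) × 14 = 1925 mm².
A_nt = (35 − 0.5·29) × 14 = 287 mm².
0.6 F_u A_nv = 519.8 kN; 0.6 F_y A_gv = 617.4 kN → shear rupture governs the shear term.
R_n = 519.8 + 1.0 × 450 × 287 / 1000 = 648.9 kN.
Design strength φR_n = 0.75 × 648.9 = 487 kN.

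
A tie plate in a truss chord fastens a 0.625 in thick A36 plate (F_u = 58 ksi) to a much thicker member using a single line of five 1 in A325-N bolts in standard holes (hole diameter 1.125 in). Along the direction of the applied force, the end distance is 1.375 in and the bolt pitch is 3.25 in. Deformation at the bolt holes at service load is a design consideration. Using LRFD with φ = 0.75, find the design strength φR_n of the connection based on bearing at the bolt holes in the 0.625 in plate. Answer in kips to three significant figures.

Per bolt r_n = 1.2 l_c t F_u ≤ 2.4 d t F_u; upper limit = 2.4 × 1 × 0.625 × 58 = 87 kips.
Edge bolt: l_c = 1.375 − 1.125/2 = 0.8125 in → 1.2 × 0.8125 × 0.625 × 58 = 35.34 → r_n = 35.34 kips.
Interior bolts: l_c = 3.25 − 1.125 = 2.125 in → 1.2 × 2.125 × 0.625 × 58 = 92.44 → r_n = 87 kips.
R_n = 1 × 35.34 + 4 × 87 = 383.3 kips.
Design strength φR_n = 0.75 × 383.3 = 288 kips.

288 kips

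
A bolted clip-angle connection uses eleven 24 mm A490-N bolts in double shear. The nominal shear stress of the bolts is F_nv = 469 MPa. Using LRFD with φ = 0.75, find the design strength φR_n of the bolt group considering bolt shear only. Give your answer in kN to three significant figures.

A_b = π × 24² / 4 = 452.4 mm².
R_n = F_nv · A_b · n · n_s = 469 × 452.4 × 11 × 2 / 1000 = 4668 kN.
Design strength φR_n = 0.75 × 4668 = 3500 kN.

3500 kN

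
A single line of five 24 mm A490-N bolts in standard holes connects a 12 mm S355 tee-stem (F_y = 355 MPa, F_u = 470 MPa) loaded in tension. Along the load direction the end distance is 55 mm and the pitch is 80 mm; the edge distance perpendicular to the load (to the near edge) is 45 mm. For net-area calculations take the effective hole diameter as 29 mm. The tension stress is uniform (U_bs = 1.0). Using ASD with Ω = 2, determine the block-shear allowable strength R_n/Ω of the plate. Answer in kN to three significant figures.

500 kN

Shear plane L_v = 55 + 4·80 = 375 mm; A_gv = 375 × 12 = 4500 mm².
A_nv = (375 − 4.5·29) × 12 = 2934 mm².
A_nt = (45 − 0.5·29) × 12 = 366 mm².
0.6 F_u A_nv = 827.4 kN; 0.6 F_y A_gv = 958.5 kN → shear rupture governs the shear term.
R_n = 827.4 + 1.0 × 470 × 366 / 1000 = 999.4 kN.
Allowable strength R_n/Ω = 999.4 / 2 = 500 kN.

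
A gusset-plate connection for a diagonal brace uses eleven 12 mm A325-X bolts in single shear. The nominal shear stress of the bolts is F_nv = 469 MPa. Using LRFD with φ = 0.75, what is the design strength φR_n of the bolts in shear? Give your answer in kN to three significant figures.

A_b = π × 12² / 4 = 113.1 mm².
R_n = F_nv · A_b · n · n_s = 469 × 113.1 × 11 × 1 / 1000 = 583.5 kN.
Design strength φR_n = 0.75 × 583.5 = 438 kN.

438 kN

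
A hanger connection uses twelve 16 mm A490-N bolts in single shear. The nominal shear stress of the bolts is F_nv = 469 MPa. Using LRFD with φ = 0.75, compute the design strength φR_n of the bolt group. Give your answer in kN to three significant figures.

849 kN

A_b = π × 16² / 4 = 201.1 mm².
R_n = F_nv · A_b · n · n_s = 469 × 201.1 × 12 × 1 / 1000 = 1132 kN.
Design strength φR_n = 0.75 × 1132 = 849 kN.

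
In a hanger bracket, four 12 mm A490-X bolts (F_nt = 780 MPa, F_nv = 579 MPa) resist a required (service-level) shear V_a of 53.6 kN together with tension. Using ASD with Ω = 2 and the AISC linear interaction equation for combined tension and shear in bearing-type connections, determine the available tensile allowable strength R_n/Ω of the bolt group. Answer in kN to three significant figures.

157 kN

A_b = π·12²/4 = 113.1 mm²; f_rv = 53.6 × 1000 / (4 × 113.1) = 118.5 MPa.
F'_nt = 1.3 F_nt − (Ω F_nt / F_nv) f_rv = 1.3·780 − (2·780/579)·118.5 = 694.8 MPa, capped at F_nt → F'_nt = 694.8 MPa.
R_n = F'_nt · A_b · n = 694.8 × 113.1 × 4 / 1000 = 314.3 kN.
Allowable strength R_n/Ω = 314.3 / 2 = 157 kN.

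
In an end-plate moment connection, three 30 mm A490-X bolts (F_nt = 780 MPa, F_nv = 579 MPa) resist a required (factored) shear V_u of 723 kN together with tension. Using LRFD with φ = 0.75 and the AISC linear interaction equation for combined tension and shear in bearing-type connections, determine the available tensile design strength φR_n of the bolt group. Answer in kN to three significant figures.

A_b = π·30²/4 = 706.9 mm²; f_rv = 723 × 1000 / (3 × 706.9) = 340.9 MPa.
F'_nt = 1.3 F_nt − (F_nt / φF_nv) f_rv = 1.3·780 − (780/(0.75·579))·340.9 = 401.6 MPa, capped at F_nt → F'_nt = 401.6 MPa.
R_n = F'_nt · A_b · n = 401.6 × 706.9 × 3 / 1000 = 851.6 kN.
Design strength φR_n = 0.75 × 851.6 = 639 kN.

639 kN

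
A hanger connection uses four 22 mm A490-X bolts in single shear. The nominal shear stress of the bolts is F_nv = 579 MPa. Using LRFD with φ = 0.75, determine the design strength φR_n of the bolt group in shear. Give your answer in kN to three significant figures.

A_b = π × 22² / 4 = 380.1 mm².
R_n = F_nv · A_b · n · n_s = 579 × 380.1 × 4 × 1 / 1000 = 880.4 kN.
Design strength φR_n = 0.75 × 880.4 = 660 kN.

660 kN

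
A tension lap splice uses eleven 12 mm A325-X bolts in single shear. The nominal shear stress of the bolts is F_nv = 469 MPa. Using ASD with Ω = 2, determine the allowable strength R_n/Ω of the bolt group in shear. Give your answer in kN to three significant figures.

A_b = π × 12² / 4 = 113.1 mm².
R_n = F_nv · A_b · n · n_s = 469 × 113.1 × 11 × 1 / 1000 = 583.5 kN.
Allowable strength R_n/Ω = 583.5 / 2 = 292 kN.

292 kN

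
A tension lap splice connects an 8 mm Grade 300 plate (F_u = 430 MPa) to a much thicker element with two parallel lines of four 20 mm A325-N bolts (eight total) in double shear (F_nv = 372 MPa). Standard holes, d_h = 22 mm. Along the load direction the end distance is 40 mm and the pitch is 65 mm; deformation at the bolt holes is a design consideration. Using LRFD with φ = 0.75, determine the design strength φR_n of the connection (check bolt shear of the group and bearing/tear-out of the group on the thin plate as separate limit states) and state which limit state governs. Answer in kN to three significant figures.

923 kN (bearing governs)

Bolt shear: A_b = π·20²/4 = 314.2 mm²; R_n = 372 × 314.2 × 8 × 2 / 1000 = 1870 kN → 0.75 × 1870 = 1400 kN.
Bearing (1.2 l_c t F_u ≤ 2.4 d t F_u): upper limit = 2.4·20·8·430 / 1000 = 165.1 kN.
  Edge l_c = 40 − 22/2 = 29 → r_n = 119.7 kN; interior l_c = 65 − 22 = 43 → r_n = 165.1 kN.
  R_n,bearing = 2·119.7 + 6·165.1 = 1230 kN → 0.75 × 1230 = 923 kN.
Bearing governs: 923 kN.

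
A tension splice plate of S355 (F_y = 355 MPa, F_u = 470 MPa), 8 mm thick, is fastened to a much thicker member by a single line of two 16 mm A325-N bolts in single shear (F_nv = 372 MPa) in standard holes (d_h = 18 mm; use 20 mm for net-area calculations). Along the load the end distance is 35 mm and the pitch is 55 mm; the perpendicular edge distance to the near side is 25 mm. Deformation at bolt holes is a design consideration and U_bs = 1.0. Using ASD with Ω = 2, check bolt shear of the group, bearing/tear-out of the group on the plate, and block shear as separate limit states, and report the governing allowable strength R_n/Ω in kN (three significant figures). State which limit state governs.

Bolt shear: A_b = π·16²/4 = 201.1 mm²; R_n = 372 × 201.1 × 2 × 1 / 1000 = 149.6 kN → 149.6 / 2 = 74.8 kN.
Bearing: edge l_c = 26, r_n = 117.3 kN; interior l_c = 37, r_n = 144.4 kN; R_n = 117.3 + 1·144.4 = 261.7 kN → 131 kN.
Block shear: A_gv = 720, A_nv = 480, A_nt = 120 mm²; R_n = min(0.6F_uA_nv, 0.6F_yA_gv) + U_bs·F_u·A_nt = 191.8 kN → 95.9 kN.
Bolt shear governs: 74.8 kN.

74.8 kN (bolt shear governs)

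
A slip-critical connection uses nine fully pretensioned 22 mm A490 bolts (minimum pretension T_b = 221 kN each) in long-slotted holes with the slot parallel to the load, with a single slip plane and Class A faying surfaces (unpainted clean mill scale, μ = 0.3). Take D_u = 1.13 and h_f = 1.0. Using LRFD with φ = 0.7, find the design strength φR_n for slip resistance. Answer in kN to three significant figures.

472 kN

R_n = μ · D_u · h_f · T_b · n_s · n_b = 0.3 × 1.13 × 1.0 × 221 × 1 × 9 = 674.3 kN.
Design strength φR_n = 0.7 × 674.3 = 472 kN.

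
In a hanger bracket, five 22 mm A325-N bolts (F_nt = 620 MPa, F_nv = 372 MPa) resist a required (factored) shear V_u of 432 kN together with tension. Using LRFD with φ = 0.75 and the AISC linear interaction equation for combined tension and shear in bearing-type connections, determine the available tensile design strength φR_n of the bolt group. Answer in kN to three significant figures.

A_b = π·22²/4 = 380.1 mm²; f_rv = 432 × 1000 / (5 × 380.1) = 227.3 MPa.
F'_nt = 1.3 F_nt − (F_nt / φF_nv) f_rv = 1.3·620 − (620/(0.75·372))·227.3 = 300.9 MPa, capped at F_nt → F'_nt = 300.9 MPa.
R_n = F'_nt · A_b · n = 300.9 × 380.1 × 5 / 1000 = 571.9 kN.
Design strength φR_n = 0.75 × 571.9 = 429 kN.

429 kN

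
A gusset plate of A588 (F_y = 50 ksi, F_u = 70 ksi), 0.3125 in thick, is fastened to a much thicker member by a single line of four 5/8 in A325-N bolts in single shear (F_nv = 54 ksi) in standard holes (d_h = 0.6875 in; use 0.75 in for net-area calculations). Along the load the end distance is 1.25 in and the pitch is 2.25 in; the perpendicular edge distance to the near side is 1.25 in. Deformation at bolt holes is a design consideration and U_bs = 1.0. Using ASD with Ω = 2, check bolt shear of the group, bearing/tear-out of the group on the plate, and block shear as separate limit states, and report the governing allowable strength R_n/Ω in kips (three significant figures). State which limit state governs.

33.1 kips (bolt shear governs)

Bolt shear: A_b = π·0.625²/4 = 0.3068 in²; R_n = 54 × 0.3068 × 4 × 1 = 66.27 kips → 66.27 / 2 = 33.1 kips.
Bearing: edge l_c = 0.9062, r_n = 23.79 kips; interior l_c = 1.562, r_n = 32.81 kips; R_n = 23.79 + 3·32.81 = 122.2 kips → 61.1 kips.
Block shear: A_gv = 2.5, A_nv = 1.68, A_nt = 0.2734 in²; R_n = min(0.6F_uA_nv, 0.6F_yA_gv) + U_bs·F_u·A_nt = 89.69 kips → 44.8 kips.
Bolt shear governs: 33.1 kips.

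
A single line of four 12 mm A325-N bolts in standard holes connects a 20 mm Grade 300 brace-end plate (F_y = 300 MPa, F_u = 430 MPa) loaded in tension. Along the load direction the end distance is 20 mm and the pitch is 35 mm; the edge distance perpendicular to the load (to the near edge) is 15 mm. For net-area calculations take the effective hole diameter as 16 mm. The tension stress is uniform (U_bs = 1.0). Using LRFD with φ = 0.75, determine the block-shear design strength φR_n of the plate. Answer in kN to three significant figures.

Shear plane L_v = 20 + 3·35 = 125 mm; A_gv = 125 × 20 = 2500 mm².
A_nv = (125 − 3.5·16) × 20 = 1380 mm².
A_nt = (15 − 0.5·16) × 20 = 140 mm².
0.6 F_u A_nv = 356 kN; 0.6 F_y A_gv = 450 kN → shear rupture governs the shear term.
R_n = 356 + 1.0 × 430 × 140 / 1000 = 416.2 kN.
Design strength φR_n = 0.75 × 416.2 = 312 kN.

312 kN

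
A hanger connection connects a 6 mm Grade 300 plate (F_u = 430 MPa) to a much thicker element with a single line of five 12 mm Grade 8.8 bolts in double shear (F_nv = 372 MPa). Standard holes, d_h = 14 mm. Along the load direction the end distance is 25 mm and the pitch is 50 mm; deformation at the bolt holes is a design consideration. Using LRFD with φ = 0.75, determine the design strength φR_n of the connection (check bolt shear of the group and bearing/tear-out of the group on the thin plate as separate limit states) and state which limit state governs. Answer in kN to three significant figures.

265 kN (bearing governs)

Bolt shear: A_b = π·12²/4 = 113.1 mm²; R_n = 372 × 113.1 × 5 × 2 / 1000 = 420.7 kN → 0.75 × 420.7 = 316 kN.
Bearing (1.2 l_c t F_u ≤ 2.4 d t F_u): upper limit = 2.4·12·6·430 / 1000 = 74.3 kN.
  Edge l_c = 25 − 14/2 = 18 → r_n = 55.73 kN; interior l_c = 50 − 14 = 36 → r_n = 74.3 kN.
  R_n,bearing = 1·55.73 + 4·74.3 = 352.9 kN → 0.75 × 352.9 = 265 kN.
Bearing governs: 265 kN.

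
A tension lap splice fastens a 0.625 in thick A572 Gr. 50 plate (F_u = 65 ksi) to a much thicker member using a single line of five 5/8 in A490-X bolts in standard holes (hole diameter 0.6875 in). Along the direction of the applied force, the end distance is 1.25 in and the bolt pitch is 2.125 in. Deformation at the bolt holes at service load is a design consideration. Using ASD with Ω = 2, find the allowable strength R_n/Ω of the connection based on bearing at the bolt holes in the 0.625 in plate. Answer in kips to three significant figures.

144 kips

Per bolt r_n = 1.2 l_c t F_u ≤ 2.4 d t F_u; upper limit = 2.4 × 0.625 × 0.625 × 65 = 60.94 kips.
Edge bolt: l_c = 1.25 − 0.6875/2 = 0.9062 in → 1.2 × 0.9062 × 0.625 × 65 = 44.18 → r_n = 44.18 kips.
Interior bolts: l_c = 2.125 − 0.6875 = 1.438 in → 1.2 × 1.438 × 0.625 × 65 = 70.08 → r_n = 60.94 kips.
R_n = 1 × 44.18 + 4 × 60.94 = 287.9 kips.
Allowable strength R_n/Ω = 287.9 / 2 = 144 kips.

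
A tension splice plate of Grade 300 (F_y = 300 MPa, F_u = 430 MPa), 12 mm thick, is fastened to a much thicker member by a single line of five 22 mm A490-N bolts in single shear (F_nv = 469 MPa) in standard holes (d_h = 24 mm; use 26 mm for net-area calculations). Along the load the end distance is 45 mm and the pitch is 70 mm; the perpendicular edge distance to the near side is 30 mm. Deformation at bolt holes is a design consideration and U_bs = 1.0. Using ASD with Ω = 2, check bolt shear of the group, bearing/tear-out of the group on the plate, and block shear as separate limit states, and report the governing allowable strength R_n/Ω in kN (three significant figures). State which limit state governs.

Bolt shear: A_b = π·22²/4 = 380.1 mm²; R_n = 469 × 380.1 × 5 × 1 / 1000 = 891.4 kN → 891.4 / 2 = 446 kN.
Bearing: edge l_c = 33, r_n = 204.3 kN; interior l_c = 46, r_n = 272.4 kN; R_n = 204.3 + 4·272.4 = 1294 kN → 647 kN.
Block shear: A_gv = 3900, A_nv = 2496, A_nt = 204 mm²; R_n = min(0.6F_uA_nv, 0.6F_yA_gv) + U_bs·F_u·A_nt = 731.7 kN → 366 kN.
Block shear governs: 366 kN.

366 kN (block shear governs)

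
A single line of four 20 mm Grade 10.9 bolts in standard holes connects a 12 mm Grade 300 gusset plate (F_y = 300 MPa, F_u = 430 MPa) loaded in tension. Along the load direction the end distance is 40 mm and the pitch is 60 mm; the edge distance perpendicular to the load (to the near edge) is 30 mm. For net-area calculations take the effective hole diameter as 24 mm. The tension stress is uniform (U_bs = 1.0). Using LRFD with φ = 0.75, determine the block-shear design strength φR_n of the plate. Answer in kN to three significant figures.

Shear plane L_v = 40 + 3·60 = 220 mm; A_gv = 220 × 12 = 2640 mm².
A_nv = (220 − 3.5·24) × 12 = 1632 mm².
A_nt = (30 − 0.5·24) × 12 = 216 mm².
0.6 F_u A_nv = 421.1 kN; 0.6 F_y A_gv = 475.2 kN → shear rupture governs the shear term.
R_n = 421.1 + 1.0 × 430 × 216 / 1000 = 513.9 kN.
Design strength φR_n = 0.75 × 513.9 = 385 kN.

385 kN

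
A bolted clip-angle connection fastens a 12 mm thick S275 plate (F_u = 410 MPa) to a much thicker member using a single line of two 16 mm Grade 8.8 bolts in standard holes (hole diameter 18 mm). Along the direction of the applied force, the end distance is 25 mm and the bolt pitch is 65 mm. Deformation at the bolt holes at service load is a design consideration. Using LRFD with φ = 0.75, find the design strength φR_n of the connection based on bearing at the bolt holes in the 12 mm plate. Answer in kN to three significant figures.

213 kN

Per bolt r_n = 1.2 l_c t F_u ≤ 2.4 d t F_u; upper limit = 2.4 × 16 × 12 × 410 / 1000 = 188.9 kN.
Edge bolt: l_c = 25 − 18/2 = 16 mm → 1.2 × 16 × 12 × 410 / 1000 = 94.46 → r_n = 94.46 kN.
Interior bolts: l_c = 65 − 18 = 47 mm → 1.2 × 47 × 12 × 410 / 1000 = 277.5 → r_n = 188.9 kN.
R_n = 1 × 94.46 + 1 × 188.9 = 283.4 kN.
Design strength φR_n = 0.75 × 283.4 = 213 kN.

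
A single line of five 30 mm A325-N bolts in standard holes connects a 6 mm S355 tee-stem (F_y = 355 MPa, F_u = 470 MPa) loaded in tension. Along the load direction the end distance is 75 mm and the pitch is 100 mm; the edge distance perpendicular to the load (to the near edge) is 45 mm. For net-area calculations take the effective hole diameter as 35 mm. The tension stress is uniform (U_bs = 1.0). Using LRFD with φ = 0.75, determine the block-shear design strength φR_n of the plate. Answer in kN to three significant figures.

461 kN

Shear plane L_v = 75 + 4·100 = 475 mm; A_gv = 475 × 6 = 2850 mm².
A_nv = (475 − 4.5·35) × 6 = 1905 mm².
A_nt = (45 − 0.5·35) × 6 = 165 mm².
0.6 F_u A_nv = 537.2 kN; 0.6 F_y A_gv = 607.1 kN → shear rupture governs the shear term.
R_n = 537.2 + 1.0 × 470 × 165 / 1000 = 614.8 kN.
Design strength φR_n = 0.75 × 614.8 = 461 kN.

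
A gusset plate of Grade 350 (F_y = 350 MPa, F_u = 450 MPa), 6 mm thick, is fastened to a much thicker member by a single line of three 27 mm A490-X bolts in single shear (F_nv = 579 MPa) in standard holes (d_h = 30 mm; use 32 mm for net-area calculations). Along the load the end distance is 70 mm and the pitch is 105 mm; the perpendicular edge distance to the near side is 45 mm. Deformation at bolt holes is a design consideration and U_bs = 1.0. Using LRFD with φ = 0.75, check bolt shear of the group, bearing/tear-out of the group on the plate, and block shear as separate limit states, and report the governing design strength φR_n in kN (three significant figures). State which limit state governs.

302 kN (block shear governs)

Bolt shear: A_b = π·27²/4 = 572.6 mm²; R_n = 579 × 572.6 × 3 × 1 / 1000 = 994.5 kN → 0.75 × 994.5 = 746 kN.
Bearing: edge l_c = 55, r_n = 175 kN; interior l_c = 75, r_n = 175 kN; R_n = 175 + 2·175 = 524.9 kN → 394 kN.
Block shear: A_gv = 1680, A_nv = 1200, A_nt = 174 mm²; R_n = min(0.6F_uA_nv, 0.6F_yA_gv) + U_bs·F_u·A_nt = 402.3 kN → 302 kN.
Block shear governs: 302 kN.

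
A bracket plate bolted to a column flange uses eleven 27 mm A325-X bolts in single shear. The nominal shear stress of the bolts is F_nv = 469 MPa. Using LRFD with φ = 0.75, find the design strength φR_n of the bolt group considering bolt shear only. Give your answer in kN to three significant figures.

2220 kN

A_b = π × 27² / 4 = 572.6 mm².
R_n = F_nv · A_b · n · n_s = 469 × 572.6 × 11 × 1 / 1000 = 2954 kN.
Design strength φR_n = 0.75 × 2954 = 2220 kN.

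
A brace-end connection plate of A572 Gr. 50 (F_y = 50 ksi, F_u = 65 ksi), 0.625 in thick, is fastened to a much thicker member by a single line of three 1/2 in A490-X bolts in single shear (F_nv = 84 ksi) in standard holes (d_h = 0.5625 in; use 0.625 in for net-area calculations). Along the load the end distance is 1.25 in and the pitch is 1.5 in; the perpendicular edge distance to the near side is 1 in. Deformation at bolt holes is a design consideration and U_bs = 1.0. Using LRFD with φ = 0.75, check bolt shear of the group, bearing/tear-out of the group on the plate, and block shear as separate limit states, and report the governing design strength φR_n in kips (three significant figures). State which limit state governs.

Bolt shear: A_b = π·0.5²/4 = 0.1963 in²; R_n = 84 × 0.1963 × 3 × 1 = 49.48 kips → 0.75 × 49.48 = 37.1 kips.
Bearing: edge l_c = 0.9688, r_n = 47.23 kips; interior l_c = 0.9375, r_n = 45.7 kips; R_n = 47.23 + 2·45.7 = 138.6 kips → 104 kips.
Block shear: A_gv = 2.656, A_nv = 1.68, A_nt = 0.4297 in²; R_n = min(0.6F_uA_nv, 0.6F_yA_gv) + U_bs·F_u·A_nt = 93.44 kips → 70.1 kips.
Bolt shear governs: 37.1 kips.

37.1 kips (bolt shear governs)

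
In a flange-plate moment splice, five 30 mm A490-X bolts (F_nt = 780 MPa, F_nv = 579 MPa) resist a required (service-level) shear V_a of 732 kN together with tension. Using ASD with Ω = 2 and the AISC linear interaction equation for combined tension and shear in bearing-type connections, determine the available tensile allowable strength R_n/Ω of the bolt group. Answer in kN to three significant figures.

806 kN

A_b = π·30²/4 = 706.9 mm²; f_rv = 732 × 1000 / (5 × 706.9) = 207.1 MPa.
F'_nt = 1.3 F_nt − (Ω F_nt / F_nv) f_rv = 1.3·780 − (2·780/579)·207.1 = 456 MPa, capped at F_nt → F'_nt = 456 MPa.
R_n = F'_nt · A_b · n = 456 × 706.9 × 5 / 1000 = 1612 kN.
Allowable strength R_n/Ω = 1612 / 2 = 806 kN.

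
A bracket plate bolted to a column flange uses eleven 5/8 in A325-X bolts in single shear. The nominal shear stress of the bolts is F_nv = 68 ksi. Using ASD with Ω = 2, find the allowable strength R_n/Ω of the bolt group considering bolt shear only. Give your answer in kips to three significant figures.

A_b = π × 0.625² / 4 = 0.3068 in².
R_n = F_nv · A_b · n · n_s = 68 × 0.3068 × 11 × 1 = 229.5 kips.
Allowable strength R_n/Ω = 229.5 / 2 = 115 kips.

115 kips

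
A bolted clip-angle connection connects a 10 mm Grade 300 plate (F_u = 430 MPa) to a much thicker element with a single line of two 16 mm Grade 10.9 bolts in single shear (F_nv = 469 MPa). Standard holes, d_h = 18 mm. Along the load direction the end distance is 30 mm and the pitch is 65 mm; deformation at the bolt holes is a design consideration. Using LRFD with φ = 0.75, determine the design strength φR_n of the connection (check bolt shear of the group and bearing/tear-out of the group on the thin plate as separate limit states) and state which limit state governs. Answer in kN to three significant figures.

Bolt shear: A_b = π·16²/4 = 201.1 mm²; R_n = 469 × 201.1 × 2 × 1 / 1000 = 188.6 kN → 0.75 × 188.6 = 141 kN.
Bearing (1.2 l_c t F_u ≤ 2.4 d t F_u): upper limit = 2.4·16·10·430 / 1000 = 165.1 kN.
  Edge l_c = 30 − 18/2 = 21 → r_n = 108.4 kN; interior l_c = 65 − 18 = 47 → r_n = 165.1 kN.
  R_n,bearing = 1·108.4 + 1·165.1 = 273.5 kN → 0.75 × 273.5 = 205 kN.
Bolt shear governs: 141 kN.

141 kN (bolt shear governs)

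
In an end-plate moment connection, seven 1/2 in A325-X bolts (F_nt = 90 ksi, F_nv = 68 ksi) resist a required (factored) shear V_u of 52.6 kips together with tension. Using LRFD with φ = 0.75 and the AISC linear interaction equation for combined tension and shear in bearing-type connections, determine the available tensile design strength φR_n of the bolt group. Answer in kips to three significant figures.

51 kips

A_b = π·0.5²/4 = 0.1963 in²; f_rv = 52.6 / (7 × 0.1963) = 38.27 ksi.
F'_nt = 1.3 F_nt − (F_nt / φF_nv) f_rv = 1.3·90 − (90/(0.75·68))·38.27 = 49.46 ksi, capped at F_nt → F'_nt = 49.46 ksi.
R_n = F'_nt · A_b · n = 49.46 × 0.1963 × 7 = 67.99 kips.
Design strength φR_n = 0.75 × 67.99 = 51 kips.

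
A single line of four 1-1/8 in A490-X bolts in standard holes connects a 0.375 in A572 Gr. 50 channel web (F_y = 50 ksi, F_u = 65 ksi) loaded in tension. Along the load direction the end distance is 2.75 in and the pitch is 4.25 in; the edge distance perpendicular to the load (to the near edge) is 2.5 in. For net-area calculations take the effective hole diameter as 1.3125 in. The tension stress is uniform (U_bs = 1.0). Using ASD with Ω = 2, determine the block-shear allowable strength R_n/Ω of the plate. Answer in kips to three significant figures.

Shear plane L_v = 2.75 + 3·4.25 = 15.5 in; A_gv = 15.5 × 0.375 = 5.812 in².
A_nv = (15.5 − 3.5·1.3125) × 0.375 = 4.09 in².
A_nt = (2.5 − 0.5·1.3125) × 0.375 = 0.6914 in².
0.6 F_u A_nv = 159.5 kips; 0.6 F_y A_gv = 174.4 kips → shear rupture governs the shear term.
R_n = 159.5 + 1.0 × 65 × 0.6914 = 204.4 kips.
Allowable strength R_n/Ω = 204.4 / 2 = 102 kips.

102 kips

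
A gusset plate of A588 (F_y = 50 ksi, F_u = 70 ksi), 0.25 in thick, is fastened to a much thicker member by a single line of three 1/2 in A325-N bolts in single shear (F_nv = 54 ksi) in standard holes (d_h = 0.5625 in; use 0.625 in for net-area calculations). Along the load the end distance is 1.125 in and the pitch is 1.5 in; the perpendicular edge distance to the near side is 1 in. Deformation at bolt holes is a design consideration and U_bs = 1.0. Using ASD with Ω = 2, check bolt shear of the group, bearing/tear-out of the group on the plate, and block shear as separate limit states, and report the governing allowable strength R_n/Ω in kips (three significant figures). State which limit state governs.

Bolt shear: A_b = π·0.5²/4 = 0.1963 in²; R_n = 54 × 0.1963 × 3 × 1 = 31.81 kips → 31.81 / 2 = 15.9 kips.
Bearing: edge l_c = 0.8438, r_n = 17.72 kips; interior l_c = 0.9375, r_n = 19.69 kips; R_n = 17.72 + 2·19.69 = 57.09 kips → 28.5 kips.
Block shear: A_gv = 1.031, A_nv = 0.6406, A_nt = 0.1719 in²; R_n = min(0.6F_uA_nv, 0.6F_yA_gv) + U_bs·F_u·A_nt = 38.94 kips → 19.5 kips.
Bolt shear governs: 15.9 kips.

15.9 kips (bolt shear governs)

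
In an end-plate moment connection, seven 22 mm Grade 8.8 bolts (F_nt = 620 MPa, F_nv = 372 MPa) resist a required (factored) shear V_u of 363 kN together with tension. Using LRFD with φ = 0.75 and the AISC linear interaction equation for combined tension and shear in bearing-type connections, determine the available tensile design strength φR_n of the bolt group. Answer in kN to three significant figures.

A_b = π·22²/4 = 380.1 mm²; f_rv = 363 × 1000 / (7 × 380.1) = 136.4 MPa.
F'_nt = 1.3 F_nt − (F_nt / φF_nv) f_rv = 1.3·620 − (620/(0.75·372))·136.4 = 502.8 MPa, capped at F_nt → F'_nt = 502.8 MPa.
R_n = F'_nt · A_b · n = 502.8 × 380.1 × 7 / 1000 = 1338 kN.
Design strength φR_n = 0.75 × 1338 = 1000 kN.

1000 kN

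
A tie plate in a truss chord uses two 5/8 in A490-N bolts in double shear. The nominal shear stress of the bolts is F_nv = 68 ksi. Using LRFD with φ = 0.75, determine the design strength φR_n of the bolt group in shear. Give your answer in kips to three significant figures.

A_b = π × 0.625² / 4 = 0.3068 in².
R_n = F_nv · A_b · n · n_s = 68 × 0.3068 × 2 × 2 = 83.45 kips.
Design strength φR_n = 0.75 × 83.45 = 62.6 kips.

62.6 kips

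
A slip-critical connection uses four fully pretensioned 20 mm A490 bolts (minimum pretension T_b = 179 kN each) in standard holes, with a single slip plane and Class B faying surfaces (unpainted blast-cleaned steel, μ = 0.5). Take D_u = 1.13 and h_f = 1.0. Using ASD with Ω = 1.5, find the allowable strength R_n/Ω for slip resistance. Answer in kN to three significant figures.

R_n = μ · D_u · h_f · T_b · n_s · n_b = 0.5 × 1.13 × 1.0 × 179 × 1 × 4 = 404.5 kN.
Allowable strength R_n/Ω = 404.5 / 1.5 = 270 kN.

270 kN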